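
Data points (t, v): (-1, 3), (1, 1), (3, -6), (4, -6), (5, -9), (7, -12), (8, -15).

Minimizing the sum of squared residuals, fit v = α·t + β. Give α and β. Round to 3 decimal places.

Normal-equation sums: Σt·t = 165, Σt = 27, Σ1 = 7.
Moment sums: Σt·v = -293, Σv = -44.
Normal equations: [[165, 27]; [27, 7]]·[α, β]ᵀ = [-293, -44]ᵀ.
det = 165·7 − 27² = 426.
α = ((-293)·7 − 27·(-44))/426 = -863/426; β = (165·(-44) − 27·(-293))/426 = 217/142.

α = -2.026, β = 1.528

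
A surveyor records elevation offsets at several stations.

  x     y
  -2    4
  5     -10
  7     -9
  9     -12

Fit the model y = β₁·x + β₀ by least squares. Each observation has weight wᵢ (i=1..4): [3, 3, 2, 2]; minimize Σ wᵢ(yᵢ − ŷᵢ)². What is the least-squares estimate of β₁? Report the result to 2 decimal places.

Sums needed: Σwᵢ·x·x = 347, Σwᵢ·x = 41, Σwᵢ·1 = 10.
Moment sums: Σwᵢ·x·y = -516, Σwᵢ·y = -60.
Normal equations: [[347, 41]; [41, 10]]·[β₁, β₀]ᵀ = [-516, -60]ᵀ.
Eliminating β₀: 10·(row 1) − 41·(row 2) gives 1789·β₁ = 10·(-516) − 41·(-60) = -2700, so β₁ = -2700/1789.
Then β₀ = ((-60) − 41·(-2700/1789))/10 = 336/1789.

β₁ = -1.51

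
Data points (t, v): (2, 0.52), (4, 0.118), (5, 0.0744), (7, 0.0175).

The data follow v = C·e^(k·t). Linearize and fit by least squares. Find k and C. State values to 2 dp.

k = -0.67, C = 1.93

Taking logs, ln v = k·t + ln C, so regress ln v on t.
Sums: Σt = 18.0000, Σ(t)² = 94.0000, Σln v = -9.4349, Σt·ln v = -51.1665.
Normal system: [[94.0000, 18.0000]; [18.0000, 4]]·[k, ln C]ᵀ = [-51.1665, -9.4349]ᵀ.
Solving (det = 52.0000): k = -0.66998, ln C = 0.65618, so C = exp(0.65618) = 1.92741.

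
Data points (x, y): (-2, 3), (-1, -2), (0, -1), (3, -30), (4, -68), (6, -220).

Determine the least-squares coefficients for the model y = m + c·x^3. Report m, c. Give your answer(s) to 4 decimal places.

Entries of MᵀM: Σ1 = 6, Σx^3 = 298, Σx^3·x^3 = 51546.
Moment sums: Σy = -318, Σx^3·y = -52704.
So MᵀM·[m, c]ᵀ = Mᵀy: [[6, 298]; [298, 51546]]·[m, c]ᵀ = [-318, -52704]ᵀ.
Δ = 6·51546 − 298² = 220472.
m = ((-318)·51546 − 298·(-52704))/220472 = -171459/55118; c = (6·(-52704) − 298·(-318))/220472 = -55365/55118.

m = -3.1108, c = -1.0045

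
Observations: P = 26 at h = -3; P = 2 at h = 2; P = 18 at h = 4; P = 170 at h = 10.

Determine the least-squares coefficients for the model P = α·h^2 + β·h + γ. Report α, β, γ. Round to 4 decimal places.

α = 2.0128, β = -3.0376, γ = -1.0407

Compute the Gram sums: Σh^2·h^2 = 10353, Σh^2·h = 1045, Σh^2 = 129, Σh·h = 129, Σh = 13, Σ1 = 4.
And Σh^2·P = 17530, Σh·P = 1698, ΣP = 216.
Normal equations: [[10353, 1045, 129]; [1045, 129, 13]; [129, 13, 4]]·[α, β, γ]ᵀ = [17530, 1698, 216]ᵀ.
Row-reducing yields α = 146590/72829, β = -221222/72829, γ = -75790/72829.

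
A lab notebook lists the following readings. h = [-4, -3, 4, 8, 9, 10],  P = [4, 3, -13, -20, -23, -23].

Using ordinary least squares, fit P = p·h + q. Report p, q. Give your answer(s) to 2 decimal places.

p = -2.03, q = -3.87

The normal system MᵀM·[p, q]ᵀ = MᵀP is [[286, 24]; [24, 6]]·[p, q]ᵀ = [-674, -72]ᵀ.
Eliminating q: 6·(row 1) − 24·(row 2) gives 1140·p = 6·(-674) − 24·(-72) = -2316, so p = -193/95.
Then q = ((-72) − 24·(-193/95))/6 = -368/95.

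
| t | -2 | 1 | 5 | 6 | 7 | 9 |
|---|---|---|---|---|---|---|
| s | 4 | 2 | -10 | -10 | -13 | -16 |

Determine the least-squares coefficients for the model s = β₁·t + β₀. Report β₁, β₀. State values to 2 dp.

The normal system XᵀX·[β₁, β₀]ᵀ = Xᵀs is [[196, 26]; [26, 6]]·[β₁, β₀]ᵀ = [-351, -43]ᵀ.
Eliminating β₀: 6·(row 1) − 26·(row 2) gives 500·β₁ = 6·(-351) − 26·(-43) = -988, so β₁ = -247/125.
Then β₀ = ((-43) − 26·(-247/125))/6 = 349/250.

β₁ = -1.98, β₀ = 1.40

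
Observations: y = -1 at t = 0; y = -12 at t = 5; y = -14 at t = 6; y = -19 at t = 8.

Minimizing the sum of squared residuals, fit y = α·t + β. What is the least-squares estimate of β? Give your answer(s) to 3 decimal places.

Compute the Gram sums: Σt·t = 125, Σt = 19, Σ1 = 4.
Moment sums: Σt·y = -296, Σy = -46.
XᵀX·[α, β]ᵀ = Xᵀy becomes [[125, 19]; [19, 4]]·[α, β]ᵀ = [-296, -46]ᵀ.
Δ = 125·4 − 19² = 139.
α = ((-296)·4 − 19·(-46))/139 = -310/139; β = (125·(-46) − 19·(-296))/139 = -126/139.

β = -0.906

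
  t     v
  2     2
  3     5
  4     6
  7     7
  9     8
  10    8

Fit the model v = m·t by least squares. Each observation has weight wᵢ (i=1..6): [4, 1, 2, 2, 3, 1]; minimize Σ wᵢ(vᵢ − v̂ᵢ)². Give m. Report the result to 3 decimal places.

The normal system XᵀWX·[m]ᵀ = XᵀWv is [[498]]·[m]ᵀ = [473]ᵀ.
m = 473/498 = 0.949799.

m = 0.950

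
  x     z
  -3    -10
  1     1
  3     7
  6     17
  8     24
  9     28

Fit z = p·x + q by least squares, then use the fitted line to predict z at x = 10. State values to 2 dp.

With design matrix A, AᵀA = [[200, 24]; [24, 6]] and Aᵀz = [598, 67]ᵀ.
Eliminating q: 6·(row 1) − 24·(row 2) gives 624·p = 6·598 − 24·67 = 1980, so p = 165/52.
Then q = (67 − 24·(165/52))/6 = -119/78.
At x = 10: ẑ = (165/52)·(10) + (-119/78)·(1) = 1178/39.

ẑ = 30.21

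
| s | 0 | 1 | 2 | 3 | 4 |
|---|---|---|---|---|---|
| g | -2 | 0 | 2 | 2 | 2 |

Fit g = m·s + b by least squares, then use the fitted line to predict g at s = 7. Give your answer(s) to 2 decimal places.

The normal system MᵀM·[m, b]ᵀ = Mᵀg is [[30, 10]; [10, 5]]·[m, b]ᵀ = [18, 4]ᵀ.
Determinant 30·5 − 10² = 50.
m = (18·5 − 10·4)/50 = 1; b = (30·4 − 10·18)/50 = -6/5.
At s = 7: ĝ = (1)·(7) + (-6/5)·(1) = 29/5.

ĝ = 5.80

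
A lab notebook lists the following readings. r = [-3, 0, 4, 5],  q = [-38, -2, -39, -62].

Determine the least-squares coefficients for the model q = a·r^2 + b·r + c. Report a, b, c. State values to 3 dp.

a = -2.988, b = 2.914, c = -2.269

Sums needed: Σr^2·r^2 = 962, Σr^2·r = 162, Σr^2 = 50, Σr·r = 50, Σr = 6, Σ1 = 4.
For Xᵀq: Σr^2·q = -2516, Σr·q = -352, Σq = -141.
Normal equations: [[962, 162, 50]; [162, 50, 6]; [50, 6, 4]]·[a, b, c]ᵀ = [-2516, -352, -141]ᵀ.
Solving the 3×3 system (Gaussian elimination) gives a = -9335/3124, b = 9103/3124, c = -1772/781.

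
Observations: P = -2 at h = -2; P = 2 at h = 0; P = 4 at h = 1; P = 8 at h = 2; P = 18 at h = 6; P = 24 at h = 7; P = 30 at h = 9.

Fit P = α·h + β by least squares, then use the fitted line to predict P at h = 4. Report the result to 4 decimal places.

The normal equations are: 175·α + 23·β = 570;  23·α + 7·β = 84.
Determinant 175·7 − 23² = 696.
α = (570·7 − 23·84)/696 = 343/116; β = (175·84 − 23·570)/696 = 265/116.
At h = 4: P̂ = (343/116)·(4) + (265/116)·(1) = 1637/116.

P̂ = 14.1121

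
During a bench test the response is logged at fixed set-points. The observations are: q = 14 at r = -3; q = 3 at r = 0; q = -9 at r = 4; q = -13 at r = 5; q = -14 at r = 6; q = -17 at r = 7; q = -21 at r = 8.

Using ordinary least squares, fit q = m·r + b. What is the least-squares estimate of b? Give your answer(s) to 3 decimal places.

XᵀX·[m, b]ᵀ = Xᵀq reads: 199·m + 27·b = -514;  27·m + 7·b = -57.
(Σr·r = 199, Σr = 27, Σ1 = 7, Σr·q = -514, Σq = -57.)
Δ = 199·7 − 27² = 664.
m = ((-514)·7 − 27·(-57))/664 = -2059/664; b = (199·(-57) − 27·(-514))/664 = 2535/664.

b = 3.818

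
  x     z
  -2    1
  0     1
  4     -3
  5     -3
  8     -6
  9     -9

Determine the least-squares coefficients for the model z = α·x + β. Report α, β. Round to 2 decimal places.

α = -0.87, β = 0.32

Normal-equation sums: Σx·x = 190, Σx = 24, Σ1 = 6.
And Σx·z = -158, Σz = -19.
Eliminating β: 6·(row 1) − 24·(row 2) gives 564·α = 6·(-158) − 24·(-19) = -492, so α = -41/47.
Then β = ((-19) − 24·(-41/47))/6 = 91/282.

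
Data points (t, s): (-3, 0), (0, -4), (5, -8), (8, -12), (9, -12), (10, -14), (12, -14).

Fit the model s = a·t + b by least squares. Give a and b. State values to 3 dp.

Setting ∂/∂a … = 0 gives: 423·a + 41·b = -552;  41·a + 7·b = -64.
Eliminating b: 7·(row 1) − 41·(row 2) gives 1280·a = 7·(-552) − 41·(-64) = -1240, so a = -31/32.
Then b = ((-64) − 41·(-31/32))/7 = -111/32.

a = -0.969, b = -3.469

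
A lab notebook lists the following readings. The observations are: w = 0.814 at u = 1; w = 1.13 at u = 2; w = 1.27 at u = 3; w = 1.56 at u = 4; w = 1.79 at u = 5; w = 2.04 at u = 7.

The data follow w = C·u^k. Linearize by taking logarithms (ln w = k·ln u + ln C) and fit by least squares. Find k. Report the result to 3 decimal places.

k = 0.478

Let Y = ln w. Fitting Y = k·ln u + ln C by least squares:
Over the data: Σln u = 6.7334, Σ(ln u)² = 9.9861, Σln w = 1.8953, Σln u·ln w = 3.2881.
Normal system: [[9.9861, 6.7334]; [6.7334, 6]]·[k, ln C]ᵀ = [3.2881, 1.8953]ᵀ.
Solving (det = 14.5777): k = 0.47793, ln C = -0.22047.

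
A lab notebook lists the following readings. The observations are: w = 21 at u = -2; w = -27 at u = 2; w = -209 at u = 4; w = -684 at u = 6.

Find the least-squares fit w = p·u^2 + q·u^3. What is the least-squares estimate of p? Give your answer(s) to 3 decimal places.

The normal equations are: 1584·p + 8800·q = -27992;  8800·p + 50880·q = -161504.
Determinant 1584·50880 − 8800² = 3153920.
p = ((-27992)·50880 − 8800·(-161504))/3153920 = -1171/1232; q = (1584·(-161504) − 8800·(-27992))/3153920 = -3371/1120.

p = -0.950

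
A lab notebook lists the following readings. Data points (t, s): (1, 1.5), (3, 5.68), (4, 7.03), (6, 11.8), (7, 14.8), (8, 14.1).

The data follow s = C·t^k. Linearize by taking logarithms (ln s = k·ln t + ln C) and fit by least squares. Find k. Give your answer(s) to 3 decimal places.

k = 1.118

Let Y = ln s. Fitting Y = k·ln t + ln C by least squares:
Σln t = 8.3020, Σ(ln t)² = 14.4498, Σln s = 11.9015, Σln t·ln s = 19.7801.
Normal system: [[14.4498, 8.3020]; [8.3020, 6]]·[k, ln C]ᵀ = [19.7801, 11.9015]ᵀ.
Solving (det = 17.7753): k = 1.11806, ln C = 0.43655.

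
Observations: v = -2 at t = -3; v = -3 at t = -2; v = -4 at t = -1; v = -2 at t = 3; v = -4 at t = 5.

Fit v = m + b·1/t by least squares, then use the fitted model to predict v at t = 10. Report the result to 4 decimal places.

Sums needed: Σ1 = 5, Σ1/t = -13/10, Σ1/t·1/t = 1361/900.
For Aᵀv: Σv = -15, Σ1/t·v = 47/10.
Determinant 5·(1361/900) − (-13/10)² = 1321/225.
m = ((-15)·(1361/900) − (-13/10)·(47/10))/(1321/225) = -3729/1321; b = (5·(47/10) − (-13/10)·(-15))/(1321/225) = 900/1321.
At t = 10: v̂ = (-3729/1321)·(1) + (900/1321)·(1/10) = -3639/1321.

v̂ = -2.7547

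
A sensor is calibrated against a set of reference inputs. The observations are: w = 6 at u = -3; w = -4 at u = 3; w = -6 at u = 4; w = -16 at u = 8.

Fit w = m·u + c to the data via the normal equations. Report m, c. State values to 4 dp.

Entries of AᵀA: Σu·u = 98, Σu = 12, Σ1 = 4.
And Σu·w = -182, Σw = -20.
AᵀA·[m, c]ᵀ = Aᵀw becomes [[98, 12]; [12, 4]]·[m, c]ᵀ = [-182, -20]ᵀ.
det = 98·4 − 12² = 248.
m = ((-182)·4 − 12·(-20))/248 = -61/31; c = (98·(-20) − 12·(-182))/248 = 28/31.

m = -1.9677, c = 0.9032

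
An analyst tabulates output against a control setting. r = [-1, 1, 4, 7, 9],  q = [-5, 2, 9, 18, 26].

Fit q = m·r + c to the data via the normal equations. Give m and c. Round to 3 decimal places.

The normal equations are: 148·m + 20·c = 403;  20·m + 5·c = 50.
(Σr·r = 148, Σr = 20, Σ1 = 5, Σr·q = 403, Σq = 50.)
det = 148·5 − 20² = 340.
m = (403·5 − 20·50)/340 = 203/68; c = (148·50 − 20·403)/340 = -33/17.

m = 2.985, c = -1.941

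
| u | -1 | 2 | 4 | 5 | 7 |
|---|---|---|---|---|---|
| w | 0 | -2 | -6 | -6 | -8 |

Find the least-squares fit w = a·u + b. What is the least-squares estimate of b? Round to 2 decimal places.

Compute the Gram sums: Σu·u = 95, Σu = 17, Σ1 = 5.
For Aᵀw: Σu·w = -114, Σw = -22.
det = 95·5 − 17² = 186.
a = ((-114)·5 − 17·(-22))/186 = -98/93; b = (95·(-22) − 17·(-114))/186 = -76/93.

b = -0.82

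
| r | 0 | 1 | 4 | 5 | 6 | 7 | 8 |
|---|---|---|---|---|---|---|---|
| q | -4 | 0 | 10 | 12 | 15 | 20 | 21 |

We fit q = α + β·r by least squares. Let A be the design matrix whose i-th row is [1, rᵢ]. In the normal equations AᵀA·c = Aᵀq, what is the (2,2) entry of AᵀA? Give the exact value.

Row 2 ↔ basis r, column 2 ↔ basis r, so (AᵀA)_{2,2} = Σᵢ (r)·(r) = (0)·(0) + (1)·(1) + (4)·(4) + (5)·(5) + (6)·(6) + (7)·(7) + (8)·(8) = 191.

191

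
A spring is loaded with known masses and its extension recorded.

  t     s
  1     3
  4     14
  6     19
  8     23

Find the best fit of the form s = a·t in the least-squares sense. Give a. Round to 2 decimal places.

a = 3.05

With design matrix X, XᵀX = [[117]] and Xᵀs = [357]ᵀ.
a = 357/117 = 3.05128.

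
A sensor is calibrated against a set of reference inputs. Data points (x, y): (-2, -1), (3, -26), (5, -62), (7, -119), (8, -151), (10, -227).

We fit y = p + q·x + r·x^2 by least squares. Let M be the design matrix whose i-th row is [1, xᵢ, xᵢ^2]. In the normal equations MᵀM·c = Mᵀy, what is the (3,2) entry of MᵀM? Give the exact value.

1999

Row 3 ↔ basis x^2, column 2 ↔ basis x, so (MᵀM)_{3,2} = Σᵢ (x^2)·(x) = (4)·(-2) + (9)·(3) + (25)·(5) + (49)·(7) + (64)·(8) + (100)·(10) = 1999.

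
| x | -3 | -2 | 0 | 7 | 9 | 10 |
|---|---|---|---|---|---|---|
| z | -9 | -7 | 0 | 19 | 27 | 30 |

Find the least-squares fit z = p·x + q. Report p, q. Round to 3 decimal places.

p = 2.991, q = -0.469

The normal system MᵀM·[p, q]ᵀ = Mᵀz is [[243, 21]; [21, 6]]·[p, q]ᵀ = [717, 60]ᵀ.
Determinant 243·6 − 21² = 1017.
p = (717·6 − 21·60)/1017 = 338/113; q = (243·60 − 21·717)/1017 = -53/113.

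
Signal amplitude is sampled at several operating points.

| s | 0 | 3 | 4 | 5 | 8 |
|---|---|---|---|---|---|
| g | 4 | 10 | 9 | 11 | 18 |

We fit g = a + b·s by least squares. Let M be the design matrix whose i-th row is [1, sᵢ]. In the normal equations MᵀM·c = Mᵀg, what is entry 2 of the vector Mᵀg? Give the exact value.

Entry 2 ↔ basis s, so (Mᵀg)_{2} = Σᵢ (s)·gᵢ = (0)·(4) + (3)·(10) + (4)·(9) + (5)·(11) + (8)·(18) = 265.

265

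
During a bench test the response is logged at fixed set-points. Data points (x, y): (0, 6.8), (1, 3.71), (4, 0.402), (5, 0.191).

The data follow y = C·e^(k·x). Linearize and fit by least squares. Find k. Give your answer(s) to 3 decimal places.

Taking logs, ln y = k·x + ln C, so regress ln y on x.
Σx = 10.0000, Σ(x)² = 42.0000, Σln y = 0.6612, Σx·ln y = -10.6116.
Equations: 42.0000·k + 10.0000·ln C = -10.6116;  10.0000·k + 4·ln C = 0.6612.
Δ = 42.0000·4 − (10.0000)² = 68.0000; k = (-10.6116·4 − 10.0000·0.6612)/68.0000 = -0.72144, ln C = (42.0000·0.6612 − 10.0000·-10.6116)/68.0000 = 1.96890.

k = -0.721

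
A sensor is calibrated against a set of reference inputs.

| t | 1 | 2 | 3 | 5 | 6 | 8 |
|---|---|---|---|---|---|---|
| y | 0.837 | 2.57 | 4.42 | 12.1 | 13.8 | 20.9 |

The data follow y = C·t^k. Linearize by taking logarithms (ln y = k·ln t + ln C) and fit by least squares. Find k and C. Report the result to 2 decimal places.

k = 1.57, C = 0.85

Let Y = ln y. Fitting Y = k·ln t + ln C by least squares:
Σln t = 7.2724, Σ(ln t)² = 11.8122, Σln y = 10.4097, Σln t·ln y = 17.3234.
Equations: 11.8122·k + 7.2724·ln C = 17.3234;  7.2724·k + 6·ln C = 10.4097.
Slope k = (n·Σln t·ln y − Σln t·Σln y)/(n·Σ(ln t)² − (Σln t)²) = (6·17.3234 − 7.2724·10.4097)/17.9853 = 1.56998; ln C = (Σln y − k·Σln t)/n = -0.16796, so C = exp(-0.16796) = 0.84539.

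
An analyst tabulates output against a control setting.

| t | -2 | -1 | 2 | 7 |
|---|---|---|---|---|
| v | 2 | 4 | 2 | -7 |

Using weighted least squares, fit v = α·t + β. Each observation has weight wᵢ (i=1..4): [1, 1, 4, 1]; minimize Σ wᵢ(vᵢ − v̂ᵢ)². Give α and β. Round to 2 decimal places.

With design matrix X, XᵀWX = [[70, 12]; [12, 7]] and XᵀWv = [-41, 7]ᵀ.
Δ = 70·7 − 12² = 346.
α = ((-41)·7 − 12·7)/346 = -371/346; β = (70·7 − 12·(-41))/346 = 491/173.

α = -1.07, β = 2.84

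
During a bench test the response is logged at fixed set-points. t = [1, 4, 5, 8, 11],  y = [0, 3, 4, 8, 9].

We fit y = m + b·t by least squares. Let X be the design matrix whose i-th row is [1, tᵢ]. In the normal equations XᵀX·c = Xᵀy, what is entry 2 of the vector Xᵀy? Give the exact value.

195

Entry 2 ↔ basis t, so (Xᵀy)_{2} = Σᵢ (t)·yᵢ = (1)·(0) + (4)·(3) + (5)·(4) + (8)·(8) + (11)·(9) = 195.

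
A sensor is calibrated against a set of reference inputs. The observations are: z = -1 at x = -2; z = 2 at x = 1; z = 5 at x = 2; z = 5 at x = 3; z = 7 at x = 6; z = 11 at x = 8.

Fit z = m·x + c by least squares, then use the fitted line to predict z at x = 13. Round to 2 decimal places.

Forming AᵀA = [[118, 18]; [18, 6]] and Aᵀz = [159, 29]ᵀ gives AᵀA·[m, c]ᵀ = Aᵀz.
Eliminating c: 6·(row 1) − 18·(row 2) gives 384·m = 6·159 − 18·29 = 432, so m = 9/8.
Then c = (29 − 18·(9/8))/6 = 35/24.
At x = 13: ẑ = (9/8)·(13) + (35/24)·(1) = 193/12.

ẑ = 16.08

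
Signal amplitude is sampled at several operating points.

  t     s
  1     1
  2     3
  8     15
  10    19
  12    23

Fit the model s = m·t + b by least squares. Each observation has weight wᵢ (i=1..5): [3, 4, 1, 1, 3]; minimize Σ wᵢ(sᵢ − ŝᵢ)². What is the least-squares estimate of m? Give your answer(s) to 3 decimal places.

Entries of MᵀWM: Σwᵢ·t·t = 615, Σwᵢ·t = 65, Σwᵢ·1 = 12.
Right-hand side: Σwᵢ·t·s = 1165, Σwᵢ·s = 118.
So MᵀWM·[m, b]ᵀ = MᵀWs: [[615, 65]; [65, 12]]·[m, b]ᵀ = [1165, 118]ᵀ.
Δ = 615·12 − 65² = 3155.
m = (1165·12 − 65·118)/3155 = 2; b = (615·118 − 65·1165)/3155 = -1.

m = 2.000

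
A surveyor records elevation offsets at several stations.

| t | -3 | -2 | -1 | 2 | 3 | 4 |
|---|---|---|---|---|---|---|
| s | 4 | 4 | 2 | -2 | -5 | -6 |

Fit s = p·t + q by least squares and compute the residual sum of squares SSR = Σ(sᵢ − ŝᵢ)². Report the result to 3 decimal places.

SSR = 2.337

From the data, Σt·t = 43, Σt = 3, Σ1 = 6.
For Xᵀs: Σt·s = -65, Σs = -3.
det = 43·6 − 3² = 249.
p = ((-65)·6 − 3·(-3))/249 = -127/83; q = (43·(-3) − 3·(-65))/249 = 22/83.
Residuals: -71/83, 56/83, 17/83, 66/83, -56/83, -12/83; SSR = 194/83.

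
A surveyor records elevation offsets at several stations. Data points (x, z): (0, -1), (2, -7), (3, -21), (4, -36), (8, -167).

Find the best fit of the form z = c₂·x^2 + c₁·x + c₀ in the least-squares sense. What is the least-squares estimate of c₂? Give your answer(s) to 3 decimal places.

c₂ = -2.926

Normal-equation sums: Σx^2·x^2 = 4449, Σx^2·x = 611, Σx^2 = 93, Σx·x = 93, Σx = 17, Σ1 = 5.
Moment sums: Σx^2·z = -11481, Σx·z = -1557, Σz = -232.
Inverting the 3×3 Gram matrix, [c₂, c₁, c₀]ᵀ = [-5857/2002, 5361/2002, -1090/1001]ᵀ.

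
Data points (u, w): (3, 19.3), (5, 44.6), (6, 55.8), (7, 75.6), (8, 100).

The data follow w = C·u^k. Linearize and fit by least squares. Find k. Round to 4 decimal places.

Linearized form: ln w = k·ln u + ln C. From the 5 transformed points,
Σln u = 8.5252, Σ(ln u)² = 15.1183, Σln w = 19.7102, Σln u·ln w = 34.5634.
Normal system: [[15.1183, 8.5252]; [8.5252, 5]]·[k, ln C]ᵀ = [34.5634, 19.7102]ᵀ.
Δ = 15.1183·5 − (8.5252)² = 2.9130; k = (34.5634·5 − 8.5252·19.7102)/2.9130 = 1.64229, ln C = (15.1183·19.7102 − 8.5252·34.5634)/2.9130 = 1.14189.

k = 1.6423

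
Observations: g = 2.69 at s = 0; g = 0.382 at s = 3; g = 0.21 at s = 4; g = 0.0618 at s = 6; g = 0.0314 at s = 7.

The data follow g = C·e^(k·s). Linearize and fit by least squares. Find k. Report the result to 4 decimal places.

k = -0.6315

Let Y = ln g. Fitting Y = k·s + ln C by least squares:
AᵀA = [[110.0000, 20.0000]; [20.0000, 5]], rhs = [-50.0593, -7.7782]ᵀ  (here Σs = 20.0000, Σ(s)² = 110.0000, Σln g = -7.7782, Σs·ln g = -50.0593).
Solving (det = 150.0000): k = -0.63155, ln C = 0.97054.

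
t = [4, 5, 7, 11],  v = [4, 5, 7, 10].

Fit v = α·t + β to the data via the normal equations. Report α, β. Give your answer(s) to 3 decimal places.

α = 0.852, β = 0.748

Sums needed: Σt·t = 211, Σt = 27, Σ1 = 4.
And Σt·v = 200, Σv = 26.
XᵀX·[α, β]ᵀ = Xᵀv becomes [[211, 27]; [27, 4]]·[α, β]ᵀ = [200, 26]ᵀ.
det = 211·4 − 27² = 115.
α = (200·4 − 27·26)/115 = 98/115; β = (211·26 − 27·200)/115 = 86/115.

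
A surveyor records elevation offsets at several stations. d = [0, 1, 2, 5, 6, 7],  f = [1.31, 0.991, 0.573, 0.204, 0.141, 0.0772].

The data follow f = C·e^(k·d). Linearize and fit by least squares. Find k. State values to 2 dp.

k = -0.39

Linearized form: ln f = k·d + ln C. From the 6 transformed points,
Σd = 21.0000, Σ(d)² = 115.0000, Σln f = -6.4059, Σd·ln f = -38.7544.
Equations: 115.0000·k + 21.0000·ln C = -38.7544;  21.0000·k + 6·ln C = -6.4059.
Δ = 115.0000·6 − (21.0000)² = 249.0000; k = (-38.7544·6 − 21.0000·-6.4059)/249.0000 = -0.39359, ln C = (115.0000·-6.4059 − 21.0000·-38.7544)/249.0000 = 0.30991.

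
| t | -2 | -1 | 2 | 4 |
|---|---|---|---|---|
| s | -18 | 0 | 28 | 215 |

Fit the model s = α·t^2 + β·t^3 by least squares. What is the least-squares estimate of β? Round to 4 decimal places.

β = 2.9969

MᵀM·[α, β]ᵀ = Mᵀs reads: 289·α + 1023·β = 3480;  1023·α + 4225·β = 14128.
(Σt^2·t^2 = 289, Σt^2·t^3 = 1023, Σt^3·t^3 = 4225, Σt^2·s = 3480, Σt^3·s = 14128.)
Eliminating β: 4225·(row 1) − 1023·(row 2) gives 174496·α = 4225·3480 − 1023·14128 = 250056, so α = 31257/21812.
Then β = (14128 − 1023·(31257/21812))/4225 = 65369/21812.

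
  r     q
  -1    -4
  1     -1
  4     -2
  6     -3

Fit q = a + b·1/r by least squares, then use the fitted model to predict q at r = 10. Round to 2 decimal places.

q̂ = -2.51

With design matrix X, XᵀX = [[4, 5/12]; [5/12, 301/144]] and Xᵀq = [-10, 2]ᵀ.
Determinant 4·(301/144) − (5/12)² = 131/16.
a = ((-10)·(301/144) − (5/12)·2)/(131/16) = -3130/1179; b = (4·2 − (5/12)·(-10))/(131/16) = 584/393.
At r = 10: q̂ = (-3130/1179)·(1) + (584/393)·(1/10) = -14774/5895.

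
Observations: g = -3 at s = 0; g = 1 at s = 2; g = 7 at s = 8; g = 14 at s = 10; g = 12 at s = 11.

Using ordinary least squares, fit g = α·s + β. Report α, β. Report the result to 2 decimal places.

The normal system XᵀX·[α, β]ᵀ = Xᵀg is [[289, 31]; [31, 5]]·[α, β]ᵀ = [330, 31]ᵀ.
Eliminating β: 5·(row 1) − 31·(row 2) gives 484·α = 5·330 − 31·31 = 689, so α = 689/484.
Then β = (31 − 31·(689/484))/5 = -1271/484.

α = 1.42, β = -2.63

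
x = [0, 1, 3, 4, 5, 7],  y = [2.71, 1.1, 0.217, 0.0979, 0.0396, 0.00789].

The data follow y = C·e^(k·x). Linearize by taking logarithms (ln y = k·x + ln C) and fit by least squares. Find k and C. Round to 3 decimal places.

k = -0.832, C = 2.630

Taking logs, ln y = k·x + ln C, so regress ln y on x.
Over the data: Σx = 20.0000, Σ(x)² = 100.0000, Σln y = -10.8305, Σx·ln y = -63.8232.
Normal system: [[100.0000, 20.0000]; [20.0000, 6]]·[k, ln C]ᵀ = [-63.8232, -10.8305]ᵀ.
Slope k = (n·Σx·ln y − Σx·Σln y)/(n·Σ(x)² − (Σx)²) = (6·-63.8232 − 20.0000·-10.8305)/200.0000 = -0.83165; ln C = (Σln y − k·Σx)/n = 0.96708, so C = exp(0.96708) = 2.63025.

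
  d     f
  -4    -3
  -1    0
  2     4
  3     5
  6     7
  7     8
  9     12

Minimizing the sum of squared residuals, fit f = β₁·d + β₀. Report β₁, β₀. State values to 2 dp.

Sums needed: Σd·d = 196, Σd = 22, Σ1 = 7.
For Xᵀf: Σd·f = 241, Σf = 33.
XᵀX·[β₁, β₀]ᵀ = Xᵀf becomes [[196, 22]; [22, 7]]·[β₁, β₀]ᵀ = [241, 33]ᵀ.
Determinant 196·7 − 22² = 888.
β₁ = (241·7 − 22·33)/888 = 961/888; β₀ = (196·33 − 22·241)/888 = 583/444.

β₁ = 1.08, β₀ = 1.31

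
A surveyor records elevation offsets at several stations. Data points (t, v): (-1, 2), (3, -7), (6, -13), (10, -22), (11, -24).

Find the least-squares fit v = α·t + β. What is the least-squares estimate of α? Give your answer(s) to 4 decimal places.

α = -2.1640

With design matrix M, MᵀM = [[267, 29]; [29, 5]] and Mᵀv = [-585, -64]ᵀ.
det = 267·5 − 29² = 494.
α = ((-585)·5 − 29·(-64))/494 = -1069/494; β = (267·(-64) − 29·(-585))/494 = -123/494.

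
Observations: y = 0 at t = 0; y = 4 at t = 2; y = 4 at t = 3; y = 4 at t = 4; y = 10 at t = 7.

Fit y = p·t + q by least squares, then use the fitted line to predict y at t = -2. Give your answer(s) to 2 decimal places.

ŷ = -2.51

The normal equations are: 78·p + 16·q = 106;  16·p + 5·q = 22.
Δ = 78·5 − 16² = 134.
p = (106·5 − 16·22)/134 = 89/67; q = (78·22 − 16·106)/134 = 10/67.
At t = -2: ŷ = (89/67)·(-2) + (10/67)·(1) = -168/67.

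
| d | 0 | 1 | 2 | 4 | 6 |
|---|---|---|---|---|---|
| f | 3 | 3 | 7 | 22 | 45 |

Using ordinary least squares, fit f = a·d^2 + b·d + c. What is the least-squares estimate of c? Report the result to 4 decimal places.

c = 2.5299

The normal equations are: 1569·a + 289·b + 57·c = 2003;  289·a + 57·b + 13·c = 375;  57·a + 13·b + 5·c = 80.
Solving the 3×3 system (Gaussian elimination) gives a = 321/268, b = -19/268, c = 339/134.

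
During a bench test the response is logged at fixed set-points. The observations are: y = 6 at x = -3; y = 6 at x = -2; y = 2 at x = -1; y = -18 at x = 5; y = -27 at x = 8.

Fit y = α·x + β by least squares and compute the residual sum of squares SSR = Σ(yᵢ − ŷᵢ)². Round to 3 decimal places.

Forming AᵀA = [[103, 7]; [7, 5]] and Aᵀy = [-338, -31]ᵀ gives AᵀA·[α, β]ᵀ = Aᵀy.
det = 103·5 − 7² = 466.
α = ((-338)·5 − 7·(-31))/466 = -1473/466; β = (103·(-31) − 7·(-338))/466 = -827/466.
Residuals: -398/233, 677/466, 143/233, -98/233, 29/466; SSR = 2603/466.

SSR = 5.586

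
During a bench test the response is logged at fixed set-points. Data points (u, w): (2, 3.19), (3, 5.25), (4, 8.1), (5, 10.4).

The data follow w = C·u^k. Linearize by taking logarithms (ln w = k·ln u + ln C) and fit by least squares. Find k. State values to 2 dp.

k = 1.31

Let Y = ln w. Fitting Y = k·ln u + ln C by least squares:
AᵀA = [[6.1995, 4.7875]; [4.7875, 4]], rhs = [9.2947, 7.2519]ᵀ  (here Σln u = 4.7875, Σ(ln u)² = 6.1995, Σln w = 7.2519, Σln u·ln w = 9.2947).
Slope k = (n·Σln u·ln w − Σln u·Σln w)/(n·Σ(ln u)² − (Σln u)²) = (4·9.2947 − 4.7875·7.2519)/1.8779 = 1.31020; ln C = (Σln w − k·Σln u)/n = 0.24484.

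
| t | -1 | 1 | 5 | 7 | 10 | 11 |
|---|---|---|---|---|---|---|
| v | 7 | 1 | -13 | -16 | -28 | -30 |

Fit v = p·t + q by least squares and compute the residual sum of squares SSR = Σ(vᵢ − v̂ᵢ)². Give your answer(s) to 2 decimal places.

SSR = 6.09

Compute the Gram sums: Σt·t = 297, Σt = 33, Σ1 = 6.
Right-hand side: Σt·v = -793, Σv = -79.
det = 297·6 − 33² = 693.
p = ((-793)·6 − 33·(-79))/693 = -239/77; q = (297·(-79) − 33·(-793))/693 = 82/21.
Residuals: -2/231, 46/231, -320/231, 421/231, -200/231, 5/21; SSR = 1406/231.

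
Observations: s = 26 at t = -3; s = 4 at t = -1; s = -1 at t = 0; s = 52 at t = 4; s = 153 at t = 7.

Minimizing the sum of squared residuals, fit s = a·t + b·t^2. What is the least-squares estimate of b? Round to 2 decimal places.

b = 3.06

With design matrix X, XᵀX = [[75, 379]; [379, 2739]] and Xᵀs = [1197, 8567]ᵀ.
Determinant 75·2739 − 379² = 61784.
a = (1197·2739 − 379·8567)/61784 = 15845/30892; b = (75·8567 − 379·1197)/61784 = 94431/30892.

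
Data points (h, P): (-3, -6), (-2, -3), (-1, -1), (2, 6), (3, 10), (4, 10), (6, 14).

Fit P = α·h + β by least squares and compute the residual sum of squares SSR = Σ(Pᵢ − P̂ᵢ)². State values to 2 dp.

SSR = 4.85

Normal-equation sums: Σh·h = 79, Σh = 9, Σ1 = 7.
Moment sums: Σh·P = 191, ΣP = 30.
MᵀM·[α, β]ᵀ = MᵀP becomes [[79, 9]; [9, 7]]·[α, β]ᵀ = [191, 30]ᵀ.
Determinant 79·7 − 9² = 472.
α = (191·7 − 9·30)/472 = 1067/472; β = (79·30 − 9·191)/472 = 651/472.
Residuals: -141/236, 67/472, -7/59, 47/472, 217/118, -199/472, -445/472; SSR = 2289/472.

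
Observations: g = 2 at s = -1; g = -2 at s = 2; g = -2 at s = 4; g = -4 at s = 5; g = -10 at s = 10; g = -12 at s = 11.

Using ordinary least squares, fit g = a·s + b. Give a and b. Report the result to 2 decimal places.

Compute the Gram sums: Σs·s = 267, Σs = 31, Σ1 = 6.
For Aᵀg: Σs·g = -266, Σg = -28.
Normal equations: [[267, 31]; [31, 6]]·[a, b]ᵀ = [-266, -28]ᵀ.
Δ = 267·6 − 31² = 641.
a = ((-266)·6 − 31·(-28))/641 = -728/641; b = (267·(-28) − 31·(-266))/641 = 770/641.

a = -1.14, b = 1.20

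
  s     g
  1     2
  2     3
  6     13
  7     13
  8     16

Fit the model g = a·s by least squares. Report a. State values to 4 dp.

a = 1.9805

The normal system XᵀX·[a]ᵀ = Xᵀg is [[154]]·[a]ᵀ = [305]ᵀ.
Hence a = 305 / 154 ≈ 1.98052.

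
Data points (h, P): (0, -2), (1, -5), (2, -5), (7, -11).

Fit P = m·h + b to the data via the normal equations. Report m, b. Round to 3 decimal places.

Normal-equation sums: Σh·h = 54, Σh = 10, Σ1 = 4.
And Σh·P = -92, ΣP = -23.
So AᵀA·[m, b]ᵀ = AᵀP: [[54, 10]; [10, 4]]·[m, b]ᵀ = [-92, -23]ᵀ.
Determinant 54·4 − 10² = 116.
m = ((-92)·4 − 10·(-23))/116 = -69/58; b = (54·(-23) − 10·(-92))/116 = -161/58.

m = -1.190, b = -2.776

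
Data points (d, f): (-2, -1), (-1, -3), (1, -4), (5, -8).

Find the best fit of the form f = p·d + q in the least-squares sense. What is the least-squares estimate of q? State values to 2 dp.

q = -3.30

From the data, Σd·d = 31, Σd = 3, Σ1 = 4.
And Σd·f = -39, Σf = -16.
Δ = 31·4 − 3² = 115.
p = ((-39)·4 − 3·(-16))/115 = -108/115; q = (31·(-16) − 3·(-39))/115 = -379/115.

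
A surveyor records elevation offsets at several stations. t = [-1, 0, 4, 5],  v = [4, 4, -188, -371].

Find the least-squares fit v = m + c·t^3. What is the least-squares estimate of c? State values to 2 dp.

c = -2.99

Entries of XᵀX: Σ1 = 4, Σt^3 = 188, Σt^3·t^3 = 19722.
For Xᵀv: Σv = -551, Σt^3·v = -58411.
Normal equations: [[4, 188]; [188, 19722]]·[m, c]ᵀ = [-551, -58411]ᵀ.
det = 4·19722 − 188² = 43544.
m = ((-551)·19722 − 188·(-58411))/43544 = 57223/21772; c = (4·(-58411) − 188·(-551))/43544 = -16257/5443.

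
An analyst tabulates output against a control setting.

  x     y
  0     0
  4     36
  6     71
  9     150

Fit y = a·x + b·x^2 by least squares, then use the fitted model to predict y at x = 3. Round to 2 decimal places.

The normal equations are: 133·a + 1009·b = 1920;  1009·a + 8113·b = 15282.
Eliminating b: 8113·(row 1) − 1009·(row 2) gives 60948·a = 8113·1920 − 1009·15282 = 157422, so a = 26237/10158.
Then b = (15282 − 1009·(26237/10158))/8113 = 15871/10158.
At x = 3: ŷ = (26237/10158)·(3) + (15871/10158)·(9) = 36925/1693.

ŷ = 21.81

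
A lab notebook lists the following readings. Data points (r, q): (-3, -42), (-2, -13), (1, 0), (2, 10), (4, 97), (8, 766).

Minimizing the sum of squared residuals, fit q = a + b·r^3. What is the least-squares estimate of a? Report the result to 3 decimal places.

a = -1.045

Entries of XᵀX: Σ1 = 6, Σr^3 = 550, Σr^3·r^3 = 267098.
For Xᵀq: Σq = 818, Σr^3·q = 399718.
XᵀX·[a, b]ᵀ = Xᵀq becomes [[6, 550]; [550, 267098]]·[a, b]ᵀ = [818, 399718]ᵀ.
Eliminating b: 267098·(row 1) − 550·(row 2) gives 1300088·a = 267098·818 − 550·399718 = -1358736, so a = -169842/162511.
Then b = (399718 − 550·(-169842/162511))/267098 = 243551/162511.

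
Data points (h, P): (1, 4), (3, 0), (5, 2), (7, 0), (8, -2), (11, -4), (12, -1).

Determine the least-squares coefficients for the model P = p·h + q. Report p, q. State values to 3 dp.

Normal-equation sums: Σh·h = 413, Σh = 47, Σ1 = 7.
Moment sums: Σh·P = -58, ΣP = -1.
AᵀA·[p, q]ᵀ = AᵀP becomes [[413, 47]; [47, 7]]·[p, q]ᵀ = [-58, -1]ᵀ.
det = 413·7 − 47² = 682.
p = ((-58)·7 − 47·(-1))/682 = -359/682; q = (413·(-1) − 47·(-58))/682 = 2313/682.

p = -0.526, q = 3.391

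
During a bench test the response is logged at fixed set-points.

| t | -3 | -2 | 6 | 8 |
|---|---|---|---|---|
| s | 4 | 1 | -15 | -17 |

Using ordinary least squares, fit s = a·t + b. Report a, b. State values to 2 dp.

a = -1.93, b = -2.40

With design matrix X, XᵀX = [[113, 9]; [9, 4]] and Xᵀs = [-240, -27]ᵀ.
Δ = 113·4 − 9² = 371.
a = ((-240)·4 − 9·(-27))/371 = -717/371; b = (113·(-27) − 9·(-240))/371 = -891/371.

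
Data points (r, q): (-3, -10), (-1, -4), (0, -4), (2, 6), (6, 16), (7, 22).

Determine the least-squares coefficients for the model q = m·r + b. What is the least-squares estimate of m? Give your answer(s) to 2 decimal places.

m = 3.15

Compute the Gram sums: Σr·r = 99, Σr = 11, Σ1 = 6.
Moment sums: Σr·q = 296, Σq = 26.
MᵀM·[m, b]ᵀ = Mᵀq becomes [[99, 11]; [11, 6]]·[m, b]ᵀ = [296, 26]ᵀ.
Eliminating b: 6·(row 1) − 11·(row 2) gives 473·m = 6·296 − 11·26 = 1490, so m = 1490/473.
Then b = (26 − 11·(1490/473))/6 = -62/43.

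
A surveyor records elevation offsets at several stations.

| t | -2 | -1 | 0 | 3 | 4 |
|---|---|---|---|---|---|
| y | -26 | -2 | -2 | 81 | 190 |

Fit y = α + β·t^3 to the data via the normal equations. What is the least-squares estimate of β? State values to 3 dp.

β = 2.991

From the data, Σ1 = 5, Σt^3 = 82, Σt^3·t^3 = 4890.
Right-hand side: Σy = 241, Σt^3·y = 14557.
So MᵀM·[α, β]ᵀ = Mᵀy: [[5, 82]; [82, 4890]]·[α, β]ᵀ = [241, 14557]ᵀ.
det = 5·4890 − 82² = 17726.
α = (241·4890 − 82·14557)/17726 = -7592/8863; β = (5·14557 − 82·241)/17726 = 53023/17726.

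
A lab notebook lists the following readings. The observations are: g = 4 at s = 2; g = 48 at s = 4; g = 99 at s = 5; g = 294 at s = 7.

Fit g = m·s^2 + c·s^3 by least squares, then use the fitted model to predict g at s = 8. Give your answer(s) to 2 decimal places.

ĝ = 448.44

From the data, Σs^2·s^2 = 3298, Σs^2·s^3 = 20988, Σs^3·s^3 = 137434.
Right-hand side: Σs^2·g = 17665, Σs^3·g = 116321.
So MᵀM·[m, c]ᵀ = Mᵀg: [[3298, 20988]; [20988, 137434]]·[m, c]ᵀ = [17665, 116321]ᵀ.
Determinant 3298·137434 − 20988² = 12761188.
m = (17665·137434 − 20988·116321)/12761188 = -616979/580054; c = (3298·116321 − 20988·17665)/12761188 = 6436819/6380594.
At s = 8: ĝ = (-616979/580054)·(64) + (6436819/6380594)·(512) = 1430649056/3190297.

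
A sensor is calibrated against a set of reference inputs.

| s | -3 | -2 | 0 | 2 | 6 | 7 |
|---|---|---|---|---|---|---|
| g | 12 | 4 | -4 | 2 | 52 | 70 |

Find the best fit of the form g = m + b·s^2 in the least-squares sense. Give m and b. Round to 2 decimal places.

The normal equations are: 6·m + 102·b = 136;  102·m + 3810·b = 5434.
(Σ1 = 6, Σs^2 = 102, Σs^2·s^2 = 3810, Σg = 136, Σs^2·g = 5434.)
Δ = 6·3810 − 102² = 12456.
m = (136·3810 − 102·5434)/12456 = -1003/346; b = (6·5434 − 102·136)/12456 = 1561/1038.

m = -2.90, b = 1.50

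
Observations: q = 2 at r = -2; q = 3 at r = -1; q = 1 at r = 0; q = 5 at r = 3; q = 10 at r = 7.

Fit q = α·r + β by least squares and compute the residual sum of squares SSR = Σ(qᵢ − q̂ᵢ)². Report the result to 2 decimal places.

SSR = 6.40

Setting ∂/∂α … = 0 gives: 63·α + 7·β = 78;  7·α + 5·β = 21.
(Σr·r = 63, Σr = 7, Σ1 = 5, Σr·q = 78, Σq = 21.)
det = 63·5 − 7² = 266.
α = (78·5 − 7·21)/266 = 243/266; β = (63·21 − 7·78)/266 = 111/38.
Residuals: 241/266, 132/133, -73/38, -88/133, 13/19; SSR = 1703/266.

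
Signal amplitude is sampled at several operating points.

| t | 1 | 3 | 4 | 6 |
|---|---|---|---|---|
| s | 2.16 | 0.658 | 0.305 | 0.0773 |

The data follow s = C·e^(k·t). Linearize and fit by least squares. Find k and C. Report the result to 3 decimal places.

k = -0.670, C = 4.464

Let Y = ln s. Fitting Y = k·t + ln C by least squares:
Sums: Σt = 14.0000, Σ(t)² = 62.0000, Σln s = -3.3959, Σt·ln s = -20.5957.
Normal system: [[62.0000, 14.0000]; [14.0000, 4]]·[k, ln C]ᵀ = [-20.5957, -3.3959]ᵀ.
Solving (det = 52.0000): k = -0.66999, ln C = 1.49598, so C = exp(1.49598) = 4.46370.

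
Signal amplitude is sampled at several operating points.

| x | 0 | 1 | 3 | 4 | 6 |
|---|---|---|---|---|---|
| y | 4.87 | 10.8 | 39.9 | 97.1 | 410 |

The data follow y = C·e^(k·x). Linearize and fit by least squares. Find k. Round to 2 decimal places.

k = 0.74

With ln yᵢ as the transformed response and xᵢ as the regressor:
AᵀA = [[62.0000, 14.0000]; [14.0000, 5]], rhs = [67.8386, 18.2409]ᵀ  (here Σx = 14.0000, Σ(x)² = 62.0000, Σln y = 18.2409, Σx·ln y = 67.8386).
Δ = 62.0000·5 − (14.0000)² = 114.0000; k = (67.8386·5 − 14.0000·18.2409)/114.0000 = 0.73526, ln C = (62.0000·18.2409 − 14.0000·67.8386)/114.0000 = 1.58944.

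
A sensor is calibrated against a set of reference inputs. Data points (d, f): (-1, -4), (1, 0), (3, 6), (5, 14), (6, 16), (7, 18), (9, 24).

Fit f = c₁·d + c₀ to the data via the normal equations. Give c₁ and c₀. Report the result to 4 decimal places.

c₁ = 2.8988, c₀ = -1.8521

The normal equations are: 202·c₁ + 30·c₀ = 530;  30·c₁ + 7·c₀ = 74.
(Σd·d = 202, Σd = 30, Σ1 = 7, Σd·f = 530, Σf = 74.)
det = 202·7 − 30² = 514.
c₁ = (530·7 − 30·74)/514 = 745/257; c₀ = (202·74 − 30·530)/514 = -476/257.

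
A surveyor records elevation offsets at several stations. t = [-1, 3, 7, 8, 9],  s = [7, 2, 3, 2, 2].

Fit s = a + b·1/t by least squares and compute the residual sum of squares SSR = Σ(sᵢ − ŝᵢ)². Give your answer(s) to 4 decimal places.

SSR = 0.9886

Sums needed: Σ1 = 5, Σ1/t = -145/504, Σ1/t·1/t = 294529/254016.
And Σs = 16, Σ1/t·s = -1369/252.
So XᵀX·[a, b]ᵀ = Xᵀs: [[5, -145/504]; [-145/504, 294529/254016]]·[a, b]ᵀ = [16, -1369/252]ᵀ.
Determinant 5·(294529/254016) − (-145/504)² = 362905/63504.
a = (16·(294529/254016) − (-145/504)·(-1369/252))/(362905/63504) = 2157727/725810; b = (5·(-1369/252) − (-145/504)·16)/(362905/63504) = -286524/72581.
Residuals: 57703/725810, 248973/725810, 429023/725810, -173976/362905, -387747/725810; SSR = 358769/362905.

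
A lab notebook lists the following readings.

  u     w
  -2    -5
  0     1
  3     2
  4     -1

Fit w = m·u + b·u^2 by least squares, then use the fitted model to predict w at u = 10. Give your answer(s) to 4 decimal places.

With design matrix M, MᵀM = [[29, 83]; [83, 353]] and Mᵀw = [12, -18]ᵀ.
Determinant 29·353 − 83² = 3348.
m = (12·353 − 83·(-18))/3348 = 955/558; b = (29·(-18) − 83·12)/3348 = -253/558.
At u = 10: ŵ = (955/558)·(10) + (-253/558)·(100) = -875/31.

ŵ = -28.2258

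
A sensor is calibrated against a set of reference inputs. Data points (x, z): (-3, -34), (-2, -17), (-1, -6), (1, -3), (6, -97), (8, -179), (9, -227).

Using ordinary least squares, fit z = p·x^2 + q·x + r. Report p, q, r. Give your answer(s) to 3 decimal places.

Forming MᵀM = [[12052, 1422, 196]; [1422, 196, 18]; [196, 18, 7]] and Mᵀz = [-33718, -3918, -563]ᵀ gives MᵀM·[p, q, r]ᵀ = Mᵀz.
Solving the 3×3 system (Gaussian elimination) gives p = -735434/245001, q = 155643/81667, r = -313603/245001.

p = -3.002, q = 1.906, r = -1.280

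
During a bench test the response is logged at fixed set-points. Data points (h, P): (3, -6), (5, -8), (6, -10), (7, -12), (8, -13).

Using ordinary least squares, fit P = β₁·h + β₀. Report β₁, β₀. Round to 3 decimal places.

β₁ = -1.473, β₀ = -1.257

The normal equations are: 183·β₁ + 29·β₀ = -306;  29·β₁ + 5·β₀ = -49.
Δ = 183·5 − 29² = 74.
β₁ = ((-306)·5 − 29·(-49))/74 = -109/74; β₀ = (183·(-49) − 29·(-306))/74 = -93/74.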